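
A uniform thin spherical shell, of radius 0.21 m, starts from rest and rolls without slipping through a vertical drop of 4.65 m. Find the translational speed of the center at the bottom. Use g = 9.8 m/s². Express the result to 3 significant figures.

v ≈ 7.39 m/s

Here I = (2/3)MR², so the shape factor k = I/(MR²) = 2/3.
Since it rolls without slipping, ω = v/R and KE = ½Mv² + ½Iω² = ½(1+k)Mv² = (5/6)Mv².
Setting Mgh = (5/6)Mv² gives v = √(2gh/(1+k)) = √(2·9.8·4.65/1.667) ≈ 7.39 m/s.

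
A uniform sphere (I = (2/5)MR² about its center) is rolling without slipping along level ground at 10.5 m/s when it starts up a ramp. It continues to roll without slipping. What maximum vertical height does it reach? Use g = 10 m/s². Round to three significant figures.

Here I = (2/5)MR², so the shape factor k = I/(MR²) = 0.4.
Rolling without slipping gives ω = v/R, so the total kinetic energy is ½Mv² + ½Iω² = ½(1+k)Mv² = (7/10)Mv².
All of this converts to potential energy at the highest point: (7/10)Mv₀² = Mgh.
Thus h = (1+k)v₀²/(2g) = 1.4 × 10.5² / (2 × 10) ≈ 7.72 m.

h ≈ 7.72 m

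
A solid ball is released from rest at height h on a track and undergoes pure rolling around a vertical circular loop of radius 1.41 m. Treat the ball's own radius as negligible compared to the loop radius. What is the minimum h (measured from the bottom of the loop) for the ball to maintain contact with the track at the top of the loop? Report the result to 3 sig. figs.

For this body I = (2/5)MR², i.e. k = I/(MR²) = 0.4.
At the top of the loop, the minimum-contact condition is Mg = Mv_top²/r, so v_top² = gr.
With ω = v/R, the kinetic energy at speed v is ½(1+k)Mv² = (7/10)Mv².
Energy conservation from release (height h) to the top (height 2r): Mgh = Mg(2r) + (7/10)M·gr.
Thus h_min = 2r + (1+k)r/2 = r(2 + 1.4/2) = 1.41 × 2.7 ≈ 3.81 m.

h_min ≈ 3.81 m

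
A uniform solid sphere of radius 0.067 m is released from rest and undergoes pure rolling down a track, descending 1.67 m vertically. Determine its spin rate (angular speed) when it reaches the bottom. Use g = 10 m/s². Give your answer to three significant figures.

With I = (2/5)MR², the ratio k = I/(MR²) is 0.4.
Since it rolls without slipping, ω = v/R and KE = ½Mv² + ½Iω² = ½(1+k)Mv² = (7/10)Mv².
Energy conservation Mgh = ½(1+k)Mv² gives v = √(2gh/(1+k)) = √(2 × 10 × 1.67 / 1.4) = 4.884 m/s.
Then ω = v/R = 4.884 / 0.067 ≈ 72.9 rad/s.

ω ≈ 72.9 rad/s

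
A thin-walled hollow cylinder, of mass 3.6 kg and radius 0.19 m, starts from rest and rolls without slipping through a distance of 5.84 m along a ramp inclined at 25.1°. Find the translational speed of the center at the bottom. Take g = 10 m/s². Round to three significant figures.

For this body I = MR², i.e. k = I/(MR²) = 1.
Pure rolling means v = ωR; then KE = ½Mv² + ½I(v/R)² = ½(1+k)Mv² = Mv².
The vertical drop is h = L sinθ = 5.84 × sin25.1° = 2.477 m.
Energy conservation: Mgh = Mv², so v = √(2gh/(1+k)) = √(2 × 10 × 2.477 / 2) ≈ 4.98 m/s.

v ≈ 4.98 m/s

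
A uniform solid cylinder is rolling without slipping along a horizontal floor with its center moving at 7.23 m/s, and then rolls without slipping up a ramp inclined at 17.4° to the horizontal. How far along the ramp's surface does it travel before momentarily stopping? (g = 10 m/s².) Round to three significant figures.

d ≈ 13.1 m

With I = (1/2)MR², the ratio k = I/(MR²) is 0.5.
Rolling without slipping gives ω = v/R, so the total kinetic energy is ½Mv² + ½Iω² = ½(1+k)Mv² = (3/4)Mv².
Setting this equal to Mgh gives the vertical rise h = (1+k)v₀²/(2g) = 1.5×7.23²/(2×10) = 3.92 m.
The distance along the slope is d = h/sinθ = 3.92/sin17.4° ≈ 13.1 m.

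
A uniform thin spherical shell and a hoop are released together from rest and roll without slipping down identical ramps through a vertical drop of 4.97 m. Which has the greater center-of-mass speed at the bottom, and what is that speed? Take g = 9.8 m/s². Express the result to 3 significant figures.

For rolling without slipping, Mgh = ½(1+k)Mv² where k = I/(MR²), so v = √(2gh/(1+k)).
Uniform thin spherical shell: k = 2/3, giving v = √(2×9.8×4.97/1.667) = 7.645 m/s.
Hoop: k = 1, giving v = √(2×9.8×4.97/2) = 6.979 m/s.
The smaller k wins: the uniform thin spherical shell, at ≈ 7.65 m/s.

the uniform thin spherical shell, at v ≈ 7.65 m/s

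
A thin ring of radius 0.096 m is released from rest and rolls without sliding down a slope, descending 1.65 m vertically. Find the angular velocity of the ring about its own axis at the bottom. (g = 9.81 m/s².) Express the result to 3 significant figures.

ω ≈ 41.9 rad/s

The moment of inertia is MR², giving k ≡ I/(MR²) = 1.
Since it rolls without slipping, ω = v/R and KE = ½Mv² + ½Iω² = ½(1+k)Mv² = Mv².
Energy conservation Mgh = ½(1+k)Mv² gives v = √(2gh/(1+k)) = √(2 × 9.81 × 1.65 / 2) = 4.023 m/s.
Then ω = v/R = 4.023 / 0.096 ≈ 41.9 rad/s.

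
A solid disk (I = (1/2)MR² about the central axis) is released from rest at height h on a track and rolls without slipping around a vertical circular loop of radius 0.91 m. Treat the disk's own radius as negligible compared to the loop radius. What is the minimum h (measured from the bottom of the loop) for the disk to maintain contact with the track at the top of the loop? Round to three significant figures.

Here I = (1/2)MR², so the shape factor k = I/(MR²) = 0.5.
At the top, contact is just lost when gravity alone supplies the centripetal force: Mg = Mv_top²/r, i.e. v_top² = gr.
With ω = v/R, the kinetic energy at speed v is ½(1+k)Mv² = (3/4)Mv².
Energy conservation from release (height h) to the top (height 2r): Mgh = Mg(2r) + (3/4)M·gr.
Thus h_min = 2r + (1+k)r/2 = r(2 + 1.5/2) = 0.91 × 2.75 ≈ 2.50 m.

h_min ≈ 2.50 m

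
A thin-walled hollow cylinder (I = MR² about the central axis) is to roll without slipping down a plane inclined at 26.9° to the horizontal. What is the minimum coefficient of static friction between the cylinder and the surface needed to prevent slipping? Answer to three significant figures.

μ_min ≈ 0.254

The moment of inertia is MR², giving k ≡ I/(MR²) = 1.
Along the incline Mg sinθ − f = Ma, and torque about the center fR = Iα = kMR²(a/R) gives f = kMa.
These give a = g sinθ/(1+k) and the required friction f = kMg sinθ/(1+k).
With N = Mg cosθ, the no-slip condition f ≤ μN gives μ_min = f/N = k tanθ/(1+k).
μ_min = 1 × tan26.9° / 2 ≈ 0.254.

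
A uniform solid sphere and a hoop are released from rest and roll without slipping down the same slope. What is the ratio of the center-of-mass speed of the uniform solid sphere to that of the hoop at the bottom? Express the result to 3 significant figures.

Each satisfies Mgh = ½(1+k)Mv² with k = I/(MR²), so v ∝ 1/√(1+k).
For the uniform solid sphere k = 0.4; for the hoop k = 1.
v₁/v₂ = √((1+k₂)/(1+k₁)) = √(2/1.4) ≈ 1.20.

v_ratio ≈ 1.20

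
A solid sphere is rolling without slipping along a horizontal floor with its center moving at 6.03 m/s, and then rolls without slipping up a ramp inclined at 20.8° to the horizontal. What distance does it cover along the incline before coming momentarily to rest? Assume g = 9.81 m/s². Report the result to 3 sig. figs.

The moment of inertia is (2/5)MR², giving k ≡ I/(MR²) = 0.4.
The rolling condition ω = v/R makes the rotational term ½I(v/R)² = ½kMv², so KE_total = ½(1+k)Mv² = (7/10)Mv².
Setting this equal to Mgh gives the vertical rise h = (1+k)v₀²/(2g) = 1.4×6.03²/(2×9.81) = 2.595 m.
The distance along the slope is d = h/sinθ = 2.595/sin20.8° ≈ 7.31 m.

d ≈ 7.31 m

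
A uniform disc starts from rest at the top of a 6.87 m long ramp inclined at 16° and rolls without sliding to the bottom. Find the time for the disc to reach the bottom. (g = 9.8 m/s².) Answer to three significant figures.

t ≈ 2.76 s

The moment of inertia is (1/2)MR², giving k ≡ I/(MR²) = 0.5.
Newton's second law down the slope: Mg sinθ − f = Ma. The torque equation fR = Iα (with α = a/R) gives f = kMa.
Hence a = g sinθ/(1+k) = 9.8×sin16°/1.5 = 1.801 m/s².
Starting from rest, L = ½at², so t = √(2L/a) = √(2×6.87/1.801) ≈ 2.76 s.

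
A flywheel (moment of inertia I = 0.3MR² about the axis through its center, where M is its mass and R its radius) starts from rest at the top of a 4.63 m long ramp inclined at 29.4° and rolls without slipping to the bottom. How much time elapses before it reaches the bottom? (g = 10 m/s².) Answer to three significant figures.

t ≈ 1.57 s

With I = 0.3MR², the ratio k = I/(MR²) is 0.3.
Along the incline Mg sinθ − f = Ma, and torque about the center fR = Iα = kMR²(a/R) gives f = kMa.
Hence a = g sinθ/(1+k) = 10×sin29.4°/1.3 = 3.776 m/s².
Starting from rest, L = ½at², so t = √(2L/a) = √(2×4.63/3.776) ≈ 1.57 s.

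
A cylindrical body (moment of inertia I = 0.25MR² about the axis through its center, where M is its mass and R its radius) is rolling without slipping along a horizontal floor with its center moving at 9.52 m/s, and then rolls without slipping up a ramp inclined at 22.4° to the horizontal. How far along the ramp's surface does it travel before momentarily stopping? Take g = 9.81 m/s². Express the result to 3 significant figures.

The moment of inertia is 0.25MR², giving k ≡ I/(MR²) = 0.25.
Since it rolls without slipping, ω = v/R and KE = ½Mv² + ½Iω² = ½(1+k)Mv² = (5/8)Mv².
Setting this equal to Mgh gives the vertical rise h = (1+k)v₀²/(2g) = 1.25×9.52²/(2×9.81) = 5.774 m.
Along the incline, d = h/sinθ = 5.774/sin22.4° ≈ 15.2 m.

d ≈ 15.2 m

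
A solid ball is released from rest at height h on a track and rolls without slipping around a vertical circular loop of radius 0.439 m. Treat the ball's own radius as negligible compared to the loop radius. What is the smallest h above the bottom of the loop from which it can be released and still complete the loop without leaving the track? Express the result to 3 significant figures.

h_min ≈ 1.19 m

Here I = (2/5)MR², so the shape factor k = I/(MR²) = 0.4.
At the top of the loop, the minimum-contact condition is Mg = Mv_top²/r, so v_top² = gr.
With ω = v/R, the kinetic energy at speed v is ½(1+k)Mv² = (7/10)Mv².
Energy conservation from release (height h) to the top (height 2r): Mgh = Mg(2r) + (7/10)M·gr.
Thus h_min = 2r + (1+k)r/2 = r(2 + 1.4/2) = 0.439 × 2.7 ≈ 1.19 m.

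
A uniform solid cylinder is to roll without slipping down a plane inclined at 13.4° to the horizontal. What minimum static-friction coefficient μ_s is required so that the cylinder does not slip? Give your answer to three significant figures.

The moment of inertia is (1/2)MR², giving k ≡ I/(MR²) = 0.5.
Newton's second law down the slope: Mg sinθ − f = Ma. The torque equation fR = Iα (with α = a/R) gives f = kMa.
These give a = g sinθ/(1+k) and the required friction f = kMg sinθ/(1+k).
With N = Mg cosθ, the no-slip condition f ≤ μN gives μ_min = f/N = k tanθ/(1+k).
μ_min = 0.5 × tan13.4° / 1.5 ≈ 0.0794.

μ_min ≈ 0.0794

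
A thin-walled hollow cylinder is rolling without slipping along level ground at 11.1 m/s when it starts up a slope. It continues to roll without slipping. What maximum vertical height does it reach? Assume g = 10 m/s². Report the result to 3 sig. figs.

Here I = MR², so the shape factor k = I/(MR²) = 1.
Since it rolls without slipping, ω = v/R and KE = ½Mv² + ½Iω² = ½(1+k)Mv² = Mv².
At the top the kinetic energy is zero, so Mv₀² = Mgh.
Thus h = (1+k)v₀²/(2g) = 2 × 11.1² / (2 × 10) ≈ 12.3 m.

h ≈ 12.3 m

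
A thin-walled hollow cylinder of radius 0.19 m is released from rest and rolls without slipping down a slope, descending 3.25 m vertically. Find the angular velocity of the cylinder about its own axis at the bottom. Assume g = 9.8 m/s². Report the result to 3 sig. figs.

Here I = MR², so the shape factor k = I/(MR²) = 1.
Rolling without slipping gives ω = v/R, so the total kinetic energy is ½Mv² + ½Iω² = ½(1+k)Mv² = Mv².
Energy conservation Mgh = ½(1+k)Mv² gives v = √(2gh/(1+k)) = √(2 × 9.8 × 3.25 / 2) = 5.644 m/s.
Then ω = v/R = 5.644 / 0.19 ≈ 29.7 rad/s.

ω ≈ 29.7 rad/s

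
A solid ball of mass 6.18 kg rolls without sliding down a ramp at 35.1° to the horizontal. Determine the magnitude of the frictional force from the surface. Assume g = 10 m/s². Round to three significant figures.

f ≈ 10.2 N

Here I = (2/5)MR², so the shape factor k = I/(MR²) = 0.4.
Along the incline Mg sinθ − f = Ma, and torque about the center fR = Iα = kMR²(a/R) gives f = kMa.
Combining, a = g sinθ/(1+k) and f = kMa = kMg sinθ/(1+k).
f = 0.4 × 6.18 × 10 × sin35.1° / 1.4 ≈ 10.2 N.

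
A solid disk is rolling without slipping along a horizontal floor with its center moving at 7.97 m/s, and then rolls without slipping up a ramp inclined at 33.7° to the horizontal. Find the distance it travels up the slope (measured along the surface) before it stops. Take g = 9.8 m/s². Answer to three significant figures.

d ≈ 8.76 m

With I = (1/2)MR², the ratio k = I/(MR²) is 0.5.
Pure rolling means v = ωR; then KE = ½Mv² + ½I(v/R)² = ½(1+k)Mv² = (3/4)Mv².
Setting this equal to Mgh gives the vertical rise h = (1+k)v₀²/(2g) = 1.5×7.97²/(2×9.8) = 4.861 m.
Along the incline, d = h/sinθ = 4.861/sin33.7° ≈ 8.76 m.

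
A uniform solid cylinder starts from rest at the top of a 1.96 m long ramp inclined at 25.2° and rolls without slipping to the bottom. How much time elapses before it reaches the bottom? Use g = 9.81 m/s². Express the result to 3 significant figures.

t ≈ 1.19 s

The moment of inertia is (1/2)MR², giving k ≡ I/(MR²) = 0.5.
Translational: Mg sinθ − f = Ma. Rotational about the CM: fR = Iα = kMRa, so f = kMa.
Hence a = g sinθ/(1+k) = 9.81×sin25.2°/1.5 = 2.785 m/s².
Starting from rest, L = ½at², so t = √(2L/a) = √(2×1.96/2.785) ≈ 1.19 s.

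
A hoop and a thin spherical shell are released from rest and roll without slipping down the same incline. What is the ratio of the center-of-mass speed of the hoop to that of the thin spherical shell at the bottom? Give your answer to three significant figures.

v_ratio ≈ 0.913

Each satisfies Mgh = ½(1+k)Mv² with k = I/(MR²), so v ∝ 1/√(1+k).
For the hoop k = 1; for the thin spherical shell k = 2/3.
v₁/v₂ = √((1+k₂)/(1+k₁)) = √(1.667/2) ≈ 0.913.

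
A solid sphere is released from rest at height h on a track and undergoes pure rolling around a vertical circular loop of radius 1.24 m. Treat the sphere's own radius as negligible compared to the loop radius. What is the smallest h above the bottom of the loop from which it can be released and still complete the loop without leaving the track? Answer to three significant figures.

h_min ≈ 3.35 m

Here I = (2/5)MR², so the shape factor k = I/(MR²) = 0.4.
At the top of the loop, the minimum-contact condition is Mg = Mv_top²/r, so v_top² = gr.
With ω = v/R, the kinetic energy at speed v is ½(1+k)Mv² = (7/10)Mv².
Energy conservation from release (height h) to the top (height 2r): Mgh = Mg(2r) + (7/10)M·gr.
Thus h_min = 2r + (1+k)r/2 = r(2 + 1.4/2) = 1.24 × 2.7 ≈ 3.35 m.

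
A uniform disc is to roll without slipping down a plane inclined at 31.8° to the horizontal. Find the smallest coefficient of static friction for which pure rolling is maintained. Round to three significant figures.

μ_min ≈ 0.207

The moment of inertia is (1/2)MR², giving k ≡ I/(MR²) = 0.5.
Along the incline Mg sinθ − f = Ma, and torque about the center fR = Iα = kMR²(a/R) gives f = kMa.
These give a = g sinθ/(1+k) and the required friction f = kMg sinθ/(1+k).
The normal force is N = Mg cosθ, so μ_min = f/N = k tanθ/(1+k).
μ_min = 0.5 × tan31.8° / 1.5 ≈ 0.207.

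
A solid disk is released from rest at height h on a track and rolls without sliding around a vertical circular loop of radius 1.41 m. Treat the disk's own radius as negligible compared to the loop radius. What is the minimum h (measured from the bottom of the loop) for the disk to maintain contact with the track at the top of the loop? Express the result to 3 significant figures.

With I = (1/2)MR², the ratio k = I/(MR²) is 0.5.
At the top of the loop, the minimum-contact condition is Mg = Mv_top²/r, so v_top² = gr.
With ω = v/R, the kinetic energy at speed v is ½(1+k)Mv² = (3/4)Mv².
Energy conservation from release (height h) to the top (height 2r): Mgh = Mg(2r) + (3/4)M·gr.
Thus h_min = 2r + (1+k)r/2 = r(2 + 1.5/2) = 1.41 × 2.75 ≈ 3.88 m.

h_min ≈ 3.88 m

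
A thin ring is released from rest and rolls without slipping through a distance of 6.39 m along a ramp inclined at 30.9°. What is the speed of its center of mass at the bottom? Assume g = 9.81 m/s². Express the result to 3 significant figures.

For this body I = MR², i.e. k = I/(MR²) = 1.
Pure rolling means v = ωR; then KE = ½Mv² + ½I(v/R)² = ½(1+k)Mv² = Mv².
The vertical drop is h = L sinθ = 6.39 × sin30.9° = 3.282 m.
Setting Mgh = Mv² gives v = √(2gh/(1+k)) = √(2·9.81·3.282/2) ≈ 5.67 m/s.

v ≈ 5.67 m/s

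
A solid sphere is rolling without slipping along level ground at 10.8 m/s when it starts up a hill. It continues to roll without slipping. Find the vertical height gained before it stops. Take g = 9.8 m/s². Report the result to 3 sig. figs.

h ≈ 8.33 m

With I = (2/5)MR², the ratio k = I/(MR²) is 0.4.
Since it rolls without slipping, ω = v/R and KE = ½Mv² + ½Iω² = ½(1+k)Mv² = (7/10)Mv².
At the top the kinetic energy is zero, so (7/10)Mv₀² = Mgh.
Thus h = (1+k)v₀²/(2g) = 1.4 × 10.8² / (2 × 9.8) ≈ 8.33 m.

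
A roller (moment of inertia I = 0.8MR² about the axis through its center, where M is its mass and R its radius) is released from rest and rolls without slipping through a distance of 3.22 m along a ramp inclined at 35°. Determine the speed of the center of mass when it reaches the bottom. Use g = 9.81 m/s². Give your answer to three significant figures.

The moment of inertia is 0.8MR², giving k ≡ I/(MR²) = 0.8.
Since it rolls without slipping, ω = v/R and KE = ½Mv² + ½Iω² = ½(1+k)Mv² = (9/10)Mv².
The vertical drop is h = L sinθ = 3.22 × sin35° = 1.847 m.
Setting Mgh = (9/10)Mv² gives v = √(2gh/(1+k)) = √(2·9.81·1.847/1.8) ≈ 4.49 m/s.

v ≈ 4.49 m/s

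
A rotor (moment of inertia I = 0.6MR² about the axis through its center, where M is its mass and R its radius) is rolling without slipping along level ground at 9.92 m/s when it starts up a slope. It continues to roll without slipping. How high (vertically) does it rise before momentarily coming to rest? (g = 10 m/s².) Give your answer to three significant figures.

h ≈ 7.87 m

The moment of inertia is 0.6MR², giving k ≡ I/(MR²) = 0.6.
Rolling without slipping gives ω = v/R, so the total kinetic energy is ½Mv² + ½Iω² = ½(1+k)Mv² = (4/5)Mv².
At the top the kinetic energy is zero, so (4/5)Mv₀² = Mgh.
Thus h = (1+k)v₀²/(2g) = 1.6 × 9.92² / (2 × 10) ≈ 7.87 m.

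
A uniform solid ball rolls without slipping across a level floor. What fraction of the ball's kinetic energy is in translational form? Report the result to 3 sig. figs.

fraction ≈ 0.714

Here I = (2/5)MR², so the shape factor k = I/(MR²) = 0.4.
With ω = v/R, KE_trans = ½Mv² and KE_rot = ½Iω² = ½kMv², so KE_total = ½(1+k)Mv².
The translational fraction is therefore 1/(1+k) = 1/1.4 ≈ 0.714.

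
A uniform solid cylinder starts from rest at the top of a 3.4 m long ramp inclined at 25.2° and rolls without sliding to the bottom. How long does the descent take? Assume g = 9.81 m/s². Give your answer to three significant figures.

t ≈ 1.56 s

For this body I = (1/2)MR², i.e. k = I/(MR²) = 0.5.
Along the incline Mg sinθ − f = Ma, and torque about the center fR = Iα = kMR²(a/R) gives f = kMa.
Hence a = g sinθ/(1+k) = 9.81×sin25.2°/1.5 = 2.785 m/s².
Starting from rest, L = ½at², so t = √(2L/a) = √(2×3.4/2.785) ≈ 1.56 s.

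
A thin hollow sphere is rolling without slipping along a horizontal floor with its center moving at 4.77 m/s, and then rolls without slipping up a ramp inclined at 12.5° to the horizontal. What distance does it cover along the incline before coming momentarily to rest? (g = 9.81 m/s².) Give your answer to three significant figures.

With I = (2/3)MR², the ratio k = I/(MR²) is 2/3.
Rolling without slipping gives ω = v/R, so the total kinetic energy is ½Mv² + ½Iω² = ½(1+k)Mv² = (5/6)Mv².
Setting this equal to Mgh gives the vertical rise h = (1+k)v₀²/(2g) = 1.667×4.77²/(2×9.81) = 1.933 m.
The distance along the slope is d = h/sinθ = 1.933/sin12.5° ≈ 8.93 m.

d ≈ 8.93 m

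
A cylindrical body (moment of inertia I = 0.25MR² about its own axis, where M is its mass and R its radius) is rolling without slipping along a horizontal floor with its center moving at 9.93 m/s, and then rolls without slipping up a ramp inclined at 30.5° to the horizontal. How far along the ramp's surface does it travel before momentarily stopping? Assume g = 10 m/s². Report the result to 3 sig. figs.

d ≈ 12.1 m

The moment of inertia is 0.25MR², giving k ≡ I/(MR²) = 0.25.
Pure rolling means v = ωR; then KE = ½Mv² + ½I(v/R)² = ½(1+k)Mv² = (5/8)Mv².
Setting this equal to Mgh gives the vertical rise h = (1+k)v₀²/(2g) = 1.25×9.93²/(2×10) = 6.163 m.
Along the incline, d = h/sinθ = 6.163/sin30.5° ≈ 12.1 m.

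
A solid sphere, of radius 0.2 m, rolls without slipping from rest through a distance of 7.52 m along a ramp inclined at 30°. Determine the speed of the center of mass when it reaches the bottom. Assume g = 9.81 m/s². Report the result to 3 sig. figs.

The moment of inertia is (2/5)MR², giving k ≡ I/(MR²) = 0.4.
Pure rolling means v = ωR; then KE = ½Mv² + ½I(v/R)² = ½(1+k)Mv² = (7/10)Mv².
The vertical drop is h = L sinθ = 7.52 × sin30° = 3.76 m.
Energy conservation: Mgh = (7/10)Mv², so v = √(2gh/(1+k)) = √(2 × 9.81 × 3.76 / 1.4) ≈ 7.26 m/s.

v ≈ 7.26 m/s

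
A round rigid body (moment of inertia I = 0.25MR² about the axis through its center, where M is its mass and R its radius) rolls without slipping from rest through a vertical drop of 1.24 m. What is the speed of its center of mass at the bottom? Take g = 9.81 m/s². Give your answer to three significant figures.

Here I = 0.25MR², so the shape factor k = I/(MR²) = 0.25.
The rolling condition ω = v/R makes the rotational term ½I(v/R)² = ½kMv², so KE_total = ½(1+k)Mv² = (5/8)Mv².
Energy conservation: Mgh = (5/8)Mv², so v = √(2gh/(1+k)) = √(2 × 9.81 × 1.24 / 1.25) ≈ 4.41 m/s.

v ≈ 4.41 m/s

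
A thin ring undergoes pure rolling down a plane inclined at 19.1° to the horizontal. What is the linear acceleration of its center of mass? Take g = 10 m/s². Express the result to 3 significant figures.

For this body I = MR², i.e. k = I/(MR²) = 1.
Newton's second law down the slope: Mg sinθ − f = Ma. The torque equation fR = Iα (with α = a/R) gives f = kMa.
Eliminating f: Mg sinθ = (1+k)Ma, so a = g sinθ/(1+k) = 10 × sin19.1° / 2 ≈ 1.64 m/s².

a ≈ 1.64 m/s²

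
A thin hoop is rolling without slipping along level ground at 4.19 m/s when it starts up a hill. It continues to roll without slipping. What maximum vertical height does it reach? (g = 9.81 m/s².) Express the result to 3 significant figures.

h ≈ 1.79 m

With I = MR², the ratio k = I/(MR²) is 1.
The rolling condition ω = v/R makes the rotational term ½I(v/R)² = ½kMv², so KE_total = ½(1+k)Mv² = Mv².
All of this converts to potential energy at the highest point: Mv₀² = Mgh.
Thus h = (1+k)v₀²/(2g) = 2 × 4.19² / (2 × 9.81) ≈ 1.79 m.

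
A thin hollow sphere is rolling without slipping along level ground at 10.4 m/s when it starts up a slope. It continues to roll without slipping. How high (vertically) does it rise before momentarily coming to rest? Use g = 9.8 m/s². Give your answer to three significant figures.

h ≈ 9.20 m

For this body I = (2/3)MR², i.e. k = I/(MR²) = 2/3.
Since it rolls without slipping, ω = v/R and KE = ½Mv² + ½Iω² = ½(1+k)Mv² = (5/6)Mv².
At the top the kinetic energy is zero, so (5/6)Mv₀² = Mgh.
Thus h = (1+k)v₀²/(2g) = 1.667 × 10.4² / (2 × 9.8) ≈ 9.20 m.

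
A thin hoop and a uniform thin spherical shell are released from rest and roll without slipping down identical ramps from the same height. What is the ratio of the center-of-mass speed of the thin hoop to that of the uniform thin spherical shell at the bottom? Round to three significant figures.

v_ratio ≈ 0.913

Each satisfies Mgh = ½(1+k)Mv² with k = I/(MR²), so v ∝ 1/√(1+k).
For the thin hoop k = 1; for the uniform thin spherical shell k = 2/3.
v₁/v₂ = √((1+k₂)/(1+k₁)) = √(1.667/2) ≈ 0.913.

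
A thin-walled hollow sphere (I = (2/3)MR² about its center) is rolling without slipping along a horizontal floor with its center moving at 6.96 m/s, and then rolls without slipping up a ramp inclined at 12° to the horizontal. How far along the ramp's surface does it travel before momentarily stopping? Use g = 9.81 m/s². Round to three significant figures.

d ≈ 19.8 m

With I = (2/3)MR², the ratio k = I/(MR²) is 2/3.
Pure rolling means v = ωR; then KE = ½Mv² + ½I(v/R)² = ½(1+k)Mv² = (5/6)Mv².
Setting this equal to Mgh gives the vertical rise h = (1+k)v₀²/(2g) = 1.667×6.96²/(2×9.81) = 4.115 m.
Along the incline, d = h/sinθ = 4.115/sin12° ≈ 19.8 m.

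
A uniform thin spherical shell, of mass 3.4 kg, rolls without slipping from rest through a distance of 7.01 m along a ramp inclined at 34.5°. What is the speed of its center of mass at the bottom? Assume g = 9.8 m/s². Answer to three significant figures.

v ≈ 6.83 m/s

The moment of inertia is (2/3)MR², giving k ≡ I/(MR²) = 2/3.
Pure rolling means v = ωR; then KE = ½Mv² + ½I(v/R)² = ½(1+k)Mv² = (5/6)Mv².
The vertical drop is h = L sinθ = 7.01 × sin34.5° = 3.971 m.
Setting Mgh = (5/6)Mv² gives v = √(2gh/(1+k)) = √(2·9.8·3.971/1.667) ≈ 6.83 m/s.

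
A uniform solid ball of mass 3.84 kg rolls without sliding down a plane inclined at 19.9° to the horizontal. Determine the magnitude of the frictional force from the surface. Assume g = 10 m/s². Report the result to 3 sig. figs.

f ≈ 3.73 N

For this body I = (2/5)MR², i.e. k = I/(MR²) = 0.4.
Newton's second law down the slope: Mg sinθ − f = Ma. The torque equation fR = Iα (with α = a/R) gives f = kMa.
Combining, a = g sinθ/(1+k) and f = kMa = kMg sinθ/(1+k).
f = 0.4 × 3.84 × 10 × sin19.9° / 1.4 ≈ 3.73 N.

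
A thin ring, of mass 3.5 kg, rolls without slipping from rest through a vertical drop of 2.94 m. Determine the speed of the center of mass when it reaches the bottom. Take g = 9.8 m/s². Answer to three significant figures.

v ≈ 5.37 m/s

For this body I = MR², i.e. k = I/(MR²) = 1.
Since it rolls without slipping, ω = v/R and KE = ½Mv² + ½Iω² = ½(1+k)Mv² = Mv².
Energy conservation: Mgh = Mv², so v = √(2gh/(1+k)) = √(2 × 9.8 × 2.94 / 2) ≈ 5.37 m/s.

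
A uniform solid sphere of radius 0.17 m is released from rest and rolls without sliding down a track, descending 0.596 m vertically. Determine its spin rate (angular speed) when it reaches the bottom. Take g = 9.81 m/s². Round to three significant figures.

Here I = (2/5)MR², so the shape factor k = I/(MR²) = 0.4.
The rolling condition ω = v/R makes the rotational term ½I(v/R)² = ½kMv², so KE_total = ½(1+k)Mv² = (7/10)Mv².
Energy conservation Mgh = ½(1+k)Mv² gives v = √(2gh/(1+k)) = √(2 × 9.81 × 0.596 / 1.4) = 2.89 m/s.
The angular speed follows from ω = v/R = 2.89/0.17 ≈ 17.0 rad/s.

ω ≈ 17.0 rad/s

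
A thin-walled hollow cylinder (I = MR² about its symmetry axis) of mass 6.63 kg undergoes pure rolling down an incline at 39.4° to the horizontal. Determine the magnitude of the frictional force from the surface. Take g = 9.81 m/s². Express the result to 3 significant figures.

For this body I = MR², i.e. k = I/(MR²) = 1.
Along the incline Mg sinθ − f = Ma, and torque about the center fR = Iα = kMR²(a/R) gives f = kMa.
Combining, a = g sinθ/(1+k) and f = kMa = kMg sinθ/(1+k).
f = 1 × 6.63 × 9.81 × sin39.4° / 2 ≈ 20.6 N.

f ≈ 20.6 N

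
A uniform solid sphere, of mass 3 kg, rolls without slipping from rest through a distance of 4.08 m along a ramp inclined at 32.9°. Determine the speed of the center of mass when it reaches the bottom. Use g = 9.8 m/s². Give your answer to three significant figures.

For this body I = (2/5)MR², i.e. k = I/(MR²) = 0.4.
Pure rolling means v = ωR; then KE = ½Mv² + ½I(v/R)² = ½(1+k)Mv² = (7/10)Mv².
The vertical drop is h = L sinθ = 4.08 × sin32.9° = 2.216 m.
Setting Mgh = (7/10)Mv² gives v = √(2gh/(1+k)) = √(2·9.8·2.216/1.4) ≈ 5.57 m/s.

v ≈ 5.57 m/s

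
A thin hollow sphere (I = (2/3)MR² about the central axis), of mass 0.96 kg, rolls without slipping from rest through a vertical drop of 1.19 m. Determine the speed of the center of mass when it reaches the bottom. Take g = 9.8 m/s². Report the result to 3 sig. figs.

v ≈ 3.74 m/s

Here I = (2/3)MR², so the shape factor k = I/(MR²) = 2/3.
The rolling condition ω = v/R makes the rotational term ½I(v/R)² = ½kMv², so KE_total = ½(1+k)Mv² = (5/6)Mv².
Energy conservation: Mgh = (5/6)Mv², so v = √(2gh/(1+k)) = √(2 × 9.8 × 1.19 / 1.667) ≈ 3.74 m/s.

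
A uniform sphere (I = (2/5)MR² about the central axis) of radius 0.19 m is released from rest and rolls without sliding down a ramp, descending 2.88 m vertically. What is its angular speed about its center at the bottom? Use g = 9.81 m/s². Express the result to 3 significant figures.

ω ≈ 33.4 rad/s

Here I = (2/5)MR², so the shape factor k = I/(MR²) = 0.4.
The rolling condition ω = v/R makes the rotational term ½I(v/R)² = ½kMv², so KE_total = ½(1+k)Mv² = (7/10)Mv².
Energy conservation Mgh = ½(1+k)Mv² gives v = √(2gh/(1+k)) = √(2 × 9.81 × 2.88 / 1.4) = 6.353 m/s.
Then ω = v/R = 6.353 / 0.19 ≈ 33.4 rad/s.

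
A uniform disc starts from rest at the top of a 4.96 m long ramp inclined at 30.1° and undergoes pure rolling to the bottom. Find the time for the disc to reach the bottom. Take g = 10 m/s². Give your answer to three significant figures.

For this body I = (1/2)MR², i.e. k = I/(MR²) = 0.5.
Translational: Mg sinθ − f = Ma. Rotational about the CM: fR = Iα = kMRa, so f = kMa.
Hence a = g sinθ/(1+k) = 10×sin30.1°/1.5 = 3.343 m/s².
With constant a from rest, t = √(2L/a) = √(2·4.96/3.343) ≈ 1.72 s.

t ≈ 1.72 s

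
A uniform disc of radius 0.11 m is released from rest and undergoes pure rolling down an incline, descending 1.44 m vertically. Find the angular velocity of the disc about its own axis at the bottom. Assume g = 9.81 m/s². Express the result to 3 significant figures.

ω ≈ 39.5 rad/s

For this body I = (1/2)MR², i.e. k = I/(MR²) = 0.5.
The rolling condition ω = v/R makes the rotational term ½I(v/R)² = ½kMv², so KE_total = ½(1+k)Mv² = (3/4)Mv².
Energy conservation Mgh = ½(1+k)Mv² gives v = √(2gh/(1+k)) = √(2 × 9.81 × 1.44 / 1.5) = 4.34 m/s.
Then ω = v/R = 4.34 / 0.11 ≈ 39.5 rad/s.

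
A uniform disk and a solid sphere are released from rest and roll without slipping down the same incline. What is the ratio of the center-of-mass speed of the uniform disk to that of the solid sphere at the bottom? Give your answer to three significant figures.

v_ratio ≈ 0.966

Each satisfies Mgh = ½(1+k)Mv² with k = I/(MR²), so v ∝ 1/√(1+k).
For the uniform disk k = 0.5; for the solid sphere k = 0.4.
v₁/v₂ = √((1+k₂)/(1+k₁)) = √(1.4/1.5) ≈ 0.966.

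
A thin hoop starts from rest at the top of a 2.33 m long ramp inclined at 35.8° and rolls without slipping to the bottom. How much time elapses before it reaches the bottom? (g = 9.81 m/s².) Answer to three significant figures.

t ≈ 1.27 s

With I = MR², the ratio k = I/(MR²) is 1.
Newton's second law down the slope: Mg sinθ − f = Ma. The torque equation fR = Iα (with α = a/R) gives f = kMa.
Hence a = g sinθ/(1+k) = 9.81×sin35.8°/2 = 2.869 m/s².
With constant a from rest, t = √(2L/a) = √(2·2.33/2.869) ≈ 1.27 s.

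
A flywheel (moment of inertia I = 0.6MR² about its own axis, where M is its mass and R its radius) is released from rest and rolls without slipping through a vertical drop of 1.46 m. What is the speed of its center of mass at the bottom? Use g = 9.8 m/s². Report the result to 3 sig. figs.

With I = 0.6MR², the ratio k = I/(MR²) is 0.6.
Rolling without slipping gives ω = v/R, so the total kinetic energy is ½Mv² + ½Iω² = ½(1+k)Mv² = (4/5)Mv².
Setting Mgh = (4/5)Mv² gives v = √(2gh/(1+k)) = √(2·9.8·1.46/1.6) ≈ 4.23 m/s.

v ≈ 4.23 m/s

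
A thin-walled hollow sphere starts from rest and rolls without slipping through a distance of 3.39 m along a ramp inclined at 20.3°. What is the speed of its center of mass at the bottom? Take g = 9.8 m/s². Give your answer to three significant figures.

The moment of inertia is (2/3)MR², giving k ≡ I/(MR²) = 2/3.
Pure rolling means v = ωR; then KE = ½Mv² + ½I(v/R)² = ½(1+k)Mv² = (5/6)Mv².
The vertical drop is h = L sinθ = 3.39 × sin20.3° = 1.176 m.
Energy conservation: Mgh = (5/6)Mv², so v = √(2gh/(1+k)) = √(2 × 9.8 × 1.176 / 1.667) ≈ 3.72 m/s.

v ≈ 3.72 m/s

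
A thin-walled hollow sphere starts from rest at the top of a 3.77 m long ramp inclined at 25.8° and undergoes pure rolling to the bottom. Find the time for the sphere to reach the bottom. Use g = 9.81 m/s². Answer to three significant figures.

t ≈ 1.72 s

Here I = (2/3)MR², so the shape factor k = I/(MR²) = 2/3.
Newton's second law down the slope: Mg sinθ − f = Ma. The torque equation fR = Iα (with α = a/R) gives f = kMa.
Hence a = g sinθ/(1+k) = 9.81×sin25.8°/1.667 = 2.562 m/s².
Starting from rest, L = ½at², so t = √(2L/a) = √(2×3.77/2.562) ≈ 1.72 s.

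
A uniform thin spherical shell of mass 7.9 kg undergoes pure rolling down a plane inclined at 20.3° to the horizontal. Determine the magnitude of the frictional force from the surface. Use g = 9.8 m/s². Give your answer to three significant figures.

With I = (2/3)MR², the ratio k = I/(MR²) is 2/3.
Translational: Mg sinθ − f = Ma. Rotational about the CM: fR = Iα = kMRa, so f = kMa.
Combining, a = g sinθ/(1+k) and f = kMa = kMg sinθ/(1+k).
f = (2/3) × 7.9 × 9.8 × sin20.3° / 1.667 ≈ 10.7 N.

f ≈ 10.7 N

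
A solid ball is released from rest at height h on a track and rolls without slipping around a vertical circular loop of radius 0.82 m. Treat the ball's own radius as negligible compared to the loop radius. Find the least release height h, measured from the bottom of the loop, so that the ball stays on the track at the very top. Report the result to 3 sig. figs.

h_min ≈ 2.21 m

Here I = (2/5)MR², so the shape factor k = I/(MR²) = 0.4.
At the top, contact is just lost when gravity alone supplies the centripetal force: Mg = Mv_top²/r, i.e. v_top² = gr.
With ω = v/R, the kinetic energy at speed v is ½(1+k)Mv² = (7/10)Mv².
Energy conservation from release (height h) to the top (height 2r): Mgh = Mg(2r) + (7/10)M·gr.
Thus h_min = 2r + (1+k)r/2 = r(2 + 1.4/2) = 0.82 × 2.7 ≈ 2.21 m.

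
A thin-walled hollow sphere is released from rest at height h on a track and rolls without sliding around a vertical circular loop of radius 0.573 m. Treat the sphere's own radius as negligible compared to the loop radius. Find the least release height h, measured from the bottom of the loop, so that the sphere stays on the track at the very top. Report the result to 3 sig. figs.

h_min ≈ 1.62 m

Here I = (2/3)MR², so the shape factor k = I/(MR²) = 2/3.
At the top of the loop, the minimum-contact condition is Mg = Mv_top²/r, so v_top² = gr.
With ω = v/R, the kinetic energy at speed v is ½(1+k)Mv² = (5/6)Mv².
Energy conservation from release (height h) to the top (height 2r): Mgh = Mg(2r) + (5/6)M·gr.
Thus h_min = 2r + (1+k)r/2 = r(2 + 1.667/2) = 0.573 × 2.833 ≈ 1.62 m.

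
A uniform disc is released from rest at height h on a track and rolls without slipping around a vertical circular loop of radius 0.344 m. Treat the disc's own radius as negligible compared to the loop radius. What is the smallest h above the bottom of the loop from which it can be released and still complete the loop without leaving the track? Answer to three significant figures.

Here I = (1/2)MR², so the shape factor k = I/(MR²) = 0.5.
At the top of the loop, the minimum-contact condition is Mg = Mv_top²/r, so v_top² = gr.
With ω = v/R, the kinetic energy at speed v is ½(1+k)Mv² = (3/4)Mv².
Energy conservation from release (height h) to the top (height 2r): Mgh = Mg(2r) + (3/4)M·gr.
Thus h_min = 2r + (1+k)r/2 = r(2 + 1.5/2) = 0.344 × 2.75 ≈ 0.946 m.

h_min ≈ 0.946 m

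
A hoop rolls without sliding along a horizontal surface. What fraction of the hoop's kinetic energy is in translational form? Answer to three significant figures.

fraction ≈ 0.500

For this body I = MR², i.e. k = I/(MR²) = 1.
With ω = v/R, KE_trans = ½Mv² and KE_rot = ½Iω² = ½kMv², so KE_total = ½(1+k)Mv².
The translational fraction is therefore 1/(1+k) = 1/2 ≈ 0.500.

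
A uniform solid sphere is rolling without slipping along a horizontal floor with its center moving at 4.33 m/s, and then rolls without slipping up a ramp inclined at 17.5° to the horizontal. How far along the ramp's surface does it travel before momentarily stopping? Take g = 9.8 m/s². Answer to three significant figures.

For this body I = (2/5)MR², i.e. k = I/(MR²) = 0.4.
Rolling without slipping gives ω = v/R, so the total kinetic energy is ½Mv² + ½Iω² = ½(1+k)Mv² = (7/10)Mv².
Setting this equal to Mgh gives the vertical rise h = (1+k)v₀²/(2g) = 1.4×4.33²/(2×9.8) = 1.339 m.
The distance along the slope is d = h/sinθ = 1.339/sin17.5° ≈ 4.45 m.

d ≈ 4.45 m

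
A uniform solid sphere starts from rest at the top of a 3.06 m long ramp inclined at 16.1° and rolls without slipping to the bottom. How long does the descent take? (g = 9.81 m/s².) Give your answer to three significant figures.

With I = (2/5)MR², the ratio k = I/(MR²) is 0.4.
Along the incline Mg sinθ − f = Ma, and torque about the center fR = Iα = kMR²(a/R) gives f = kMa.
Hence a = g sinθ/(1+k) = 9.81×sin16.1°/1.4 = 1.943 m/s².
With constant a from rest, t = √(2L/a) = √(2·3.06/1.943) ≈ 1.77 s.

t ≈ 1.77 s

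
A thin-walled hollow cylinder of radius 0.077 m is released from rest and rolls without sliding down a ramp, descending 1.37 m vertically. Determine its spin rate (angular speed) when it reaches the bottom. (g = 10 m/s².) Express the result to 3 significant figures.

For this body I = MR², i.e. k = I/(MR²) = 1.
Since it rolls without slipping, ω = v/R and KE = ½Mv² + ½Iω² = ½(1+k)Mv² = Mv².
Energy conservation Mgh = ½(1+k)Mv² gives v = √(2gh/(1+k)) = √(2 × 10 × 1.37 / 2) = 3.701 m/s.
The angular speed follows from ω = v/R = 3.701/0.077 ≈ 48.1 rad/s.

ω ≈ 48.1 rad/s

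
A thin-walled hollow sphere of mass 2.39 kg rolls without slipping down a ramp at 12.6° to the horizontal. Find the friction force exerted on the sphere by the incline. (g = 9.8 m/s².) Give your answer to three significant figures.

f ≈ 2.04 N

Here I = (2/3)MR², so the shape factor k = I/(MR²) = 2/3.
Along the incline Mg sinθ − f = Ma, and torque about the center fR = Iα = kMR²(a/R) gives f = kMa.
Combining, a = g sinθ/(1+k) and f = kMa = kMg sinθ/(1+k).
f = (2/3) × 2.39 × 9.8 × sin12.6° / 1.667 ≈ 2.04 N.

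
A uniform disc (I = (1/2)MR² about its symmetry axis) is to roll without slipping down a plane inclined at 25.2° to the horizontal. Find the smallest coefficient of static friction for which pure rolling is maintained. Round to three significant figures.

The moment of inertia is (1/2)MR², giving k ≡ I/(MR²) = 0.5.
Translational: Mg sinθ − f = Ma. Rotational about the CM: fR = Iα = kMRa, so f = kMa.
These give a = g sinθ/(1+k) and the required friction f = kMg sinθ/(1+k).
The normal force is N = Mg cosθ, so μ_min = f/N = k tanθ/(1+k).
μ_min = 0.5 × tan25.2° / 1.5 ≈ 0.157.

μ_min ≈ 0.157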